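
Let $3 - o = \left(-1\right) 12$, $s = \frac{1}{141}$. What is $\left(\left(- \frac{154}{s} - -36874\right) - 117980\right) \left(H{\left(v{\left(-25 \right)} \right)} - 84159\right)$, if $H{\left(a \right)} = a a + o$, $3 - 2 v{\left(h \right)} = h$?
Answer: $8631533360$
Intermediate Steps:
$s = \frac{1}{141} \approx 0.0070922$
$o = 15$ ($o = 3 - \left(-1\right) 12 = 3 - -12 = 3 + 12 = 15$)
$v{\left(h \right)} = \frac{3}{2} - \frac{h}{2}$
$H{\left(a \right)} = 15 + a^{2}$ ($H{\left(a \right)} = a a + 15 = a^{2} + 15 = 15 + a^{2}$)
$\left(\left(- \frac{154}{s} - -36874\right) - 117980\right) \left(H{\left(v{\left(-25 \right)} \right)} - 84159\right) = \left(\left(- 154 \frac{1}{\frac{1}{141}} - -36874\right) - 117980\right) \left(\left(15 + \left(\frac{3}{2} - - \frac{25}{2}\right)^{2}\right) - 84159\right) = \left(\left(\left(-154\right) 141 + 36874\right) - 117980\right) \left(\left(15 + \left(\frac{3}{2} + \frac{25}{2}\right)^{2}\right) - 84159\right) = \left(\left(-21714 + 36874\right) - 117980\right) \left(\left(15 + 14^{2}\right) - 84159\right) = \left(15160 - 117980\right) \left(\left(15 + 196\right) - 84159\right) = - 102820 \left(211 - 84159\right) = \left(-102820\right) \left(-83948\right) = 8631533360$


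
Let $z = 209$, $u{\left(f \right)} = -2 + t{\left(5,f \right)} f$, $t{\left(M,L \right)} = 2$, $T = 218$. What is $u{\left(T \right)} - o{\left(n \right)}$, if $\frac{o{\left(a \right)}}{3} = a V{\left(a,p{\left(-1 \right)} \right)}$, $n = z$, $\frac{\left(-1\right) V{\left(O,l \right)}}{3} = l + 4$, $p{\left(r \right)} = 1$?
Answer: $9839$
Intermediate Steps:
$u{\left(f \right)} = -2 + 2 f$
$V{\left(O,l \right)} = -12 - 3 l$ ($V{\left(O,l \right)} = - 3 \left(l + 4\right) = - 3 \left(4 + l\right) = -12 - 3 l$)
$n = 209$
$o{\left(a \right)} = - 45 a$ ($o{\left(a \right)} = 3 a \left(-12 - 3\right) = 3 a \left(-15\right) = 3 \left(- 15 a\right) = - 45 a$)
$u{\left(T \right)} - o{\left(n \right)} = \left(-2 + 2 \cdot 218\right) - \left(-45\right) 209 = \left(-2 + 436\right) - -9405 = 434 + 9405 = 9839$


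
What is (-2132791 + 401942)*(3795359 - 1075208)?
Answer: -4708170638199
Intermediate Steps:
(-2132791 + 401942)*(3795359 - 1075208) = -1730849*2720151 = -4708170638199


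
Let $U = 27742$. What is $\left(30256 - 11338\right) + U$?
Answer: $46660$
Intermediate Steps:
$\left(30256 - 11338\right) + U = \left(30256 - 11338\right) + 27742 = 18918 + 27742 = 46660$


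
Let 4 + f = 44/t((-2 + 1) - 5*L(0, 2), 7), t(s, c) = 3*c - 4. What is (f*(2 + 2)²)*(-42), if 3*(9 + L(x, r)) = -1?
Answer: 16128/17 ≈ 948.71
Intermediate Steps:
L(x, r) = -28/3 (L(x, r) = -9 + (⅓)*(-1) = -9 - ⅓ = -28/3)
t(s, c) = -4 + 3*c
f = -24/17 (f = -4 + 44/(-4 + 3*7) = -4 + 44/(-4 + 21) = -4 + 44/17 = -24/17 ≈ -1.4118)
(f*(2 + 2)²)*(-42) = -24*(2 + 2)²/17*(-42) = -24/17*4²*(-42) = -24/17*16*(-42) = -384/17*(-42) = 16128/17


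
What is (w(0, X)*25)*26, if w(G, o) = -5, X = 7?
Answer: -3250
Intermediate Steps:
(w(0, X)*25)*26 = -5*25*26 = -125*26 = -3250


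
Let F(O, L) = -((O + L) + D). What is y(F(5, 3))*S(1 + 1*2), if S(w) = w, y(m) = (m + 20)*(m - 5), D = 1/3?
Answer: -1400/3 ≈ -466.67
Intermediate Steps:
D = ⅓ ≈ 0.33333
F(O, L) = -⅓ - L - O (F(O, L) = -((O + L) + ⅓) = -((L + O) + ⅓) = -(⅓ + L + O) = -⅓ - L - O)
y(m) = (-5 + m)*(20 + m) (y(m) = (20 + m)*(-5 + m) = (-5 + m)*(20 + m))
y(F(5, 3))*S(1 + 1*2) = (-100 + (-⅓ - 1*3 - 1*5)² + 15*(-⅓ - 1*3 - 1*5))*(1 + 1*2) = (-100 + (-⅓ - 3 - 5)² + 15*(-⅓ - 3 - 5))*(1 + 2) = (-100 + (-25/3)² + 15*(-25/3))*3 = (-100 + 625/9 - 125)*3 = -1400/9*3 = -1400/3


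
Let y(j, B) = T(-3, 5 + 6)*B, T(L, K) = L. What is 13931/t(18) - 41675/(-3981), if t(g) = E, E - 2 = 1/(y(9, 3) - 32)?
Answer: 759069142/107487 ≈ 7062.0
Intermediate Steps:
y(j, B) = -3*B
E = 81/41 (E = 2 + 1/(-3*3 - 32) = 2 + 1/(-9 - 32) = 2 + 1/(-41) = 2 - 1/41 = 81/41 ≈ 1.9756)
t(g) = 81/41
13931/t(18) - 41675/(-3981) = 13931/(81/41) - 41675/(-3981) = 13931*(41/81) - 41675*(-1/3981) = 571171/81 + 41675/3981 = 759069142/107487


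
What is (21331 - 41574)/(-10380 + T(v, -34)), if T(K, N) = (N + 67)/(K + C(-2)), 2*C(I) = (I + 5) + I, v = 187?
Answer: 2530375/1297478 ≈ 1.9502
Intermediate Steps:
C(I) = 5/2 + I (C(I) = ((I + 5) + I)/2 = ((5 + I) + I)/2 = (5 + 2*I)/2 = 5/2 + I)
T(K, N) = (67 + N)/(½ + K) (T(K, N) = (N + 67)/(K + (5/2 - 2)) = (67 + N)/(K + ½) = (67 + N)/(½ + K))
(21331 - 41574)/(-10380 + T(v, -34)) = (21331 - 41574)/(-10380 + 2*(67 - 34)/(1 + 2*187)) = -20243/(-10380 + 2*33/(1 + 374)) = -20243/(-10380 + 2*33/375) = -20243/(-10380 + 2*(1/375)*33) = -20243/(-10380 + 22/125) = -20243/(-1297478/125) = -20243*(-125/1297478) = 2530375/1297478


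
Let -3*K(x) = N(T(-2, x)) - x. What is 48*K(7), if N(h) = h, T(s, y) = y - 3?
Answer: 48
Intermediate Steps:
T(s, y) = -3 + y
K(x) = 1 (K(x) = -((-3 + x) - x)/3 = -⅓*(-3) = 1)
48*K(7) = 48*1 = 48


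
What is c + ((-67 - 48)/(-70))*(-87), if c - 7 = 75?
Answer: -853/14 ≈ -60.929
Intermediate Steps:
c = 82 (c = 7 + 75 = 82)
c + ((-67 - 48)/(-70))*(-87) = 82 + ((-67 - 48)/(-70))*(-87) = 82 - 115*(-1/70)*(-87) = 82 + (23/14)*(-87) = 82 - 2001/14 = -853/14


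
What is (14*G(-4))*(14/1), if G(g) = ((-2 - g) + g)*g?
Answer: 1568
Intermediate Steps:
G(g) = -2*g
(14*G(-4))*(14/1) = (14*(-2*(-4)))*(14/1) = (14*8)*(14*1) = 112*14 = 1568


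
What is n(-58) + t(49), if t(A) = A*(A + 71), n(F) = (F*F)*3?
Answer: 15972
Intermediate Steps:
n(F) = 3*F² (n(F) = F²*3 = 3*F²)
t(A) = A*(71 + A)
n(-58) + t(49) = 3*(-58)² + 49*(71 + 49) = 3*3364 + 49*120 = 10092 + 5880 = 15972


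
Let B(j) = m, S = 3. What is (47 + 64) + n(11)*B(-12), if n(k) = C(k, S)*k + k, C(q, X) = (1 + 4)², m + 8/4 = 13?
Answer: 3257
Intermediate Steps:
m = 11 (m = -2 + 13 = 11)
B(j) = 11
C(q, X) = 25 (C(q, X) = 5² = 25)
n(k) = 26*k (n(k) = 25*k + k = 26*k)
(47 + 64) + n(11)*B(-12) = (47 + 64) + (26*11)*11 = 111 + 286*11 = 111 + 3146 = 3257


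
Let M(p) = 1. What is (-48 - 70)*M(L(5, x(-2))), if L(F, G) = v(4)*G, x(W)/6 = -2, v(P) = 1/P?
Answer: -118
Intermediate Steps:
v(P) = 1/P
x(W) = -12 (x(W) = 6*(-2) = -12)
L(F, G) = G/4
(-48 - 70)*M(L(5, x(-2))) = (-48 - 70)*1 = -118*1 = -118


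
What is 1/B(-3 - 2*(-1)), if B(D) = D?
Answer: -1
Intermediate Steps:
1/B(-3 - 2*(-1)) = 1/(-3 - 2*(-1)) = 1/(-3 + 2) = 1/(-1) = -1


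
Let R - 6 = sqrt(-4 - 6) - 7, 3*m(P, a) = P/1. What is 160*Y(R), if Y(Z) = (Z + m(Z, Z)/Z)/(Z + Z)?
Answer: 80*(-28*I + 5*sqrt(10))/(3*(-9*I + 2*sqrt(10))) ≈ 77.576 - 7.6661*I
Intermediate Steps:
m(P, a) = P/3 (m(P, a) = (P/1)/3 = (P*1)/3 = P/3)
R = -1 + I*sqrt(10) (R = 6 + (sqrt(-4 - 6) - 7) = 6 + (sqrt(-10) - 7) = 6 + (I*sqrt(10) - 7) = 6 + (-7 + I*sqrt(10)) = -1 + I*sqrt(10) ≈ -1.0 + 3.1623*I)
Y(Z) = (1/3 + Z)/(2*Z) (Y(Z) = (Z + (Z/3)/Z)/(Z + Z) = (Z + 1/3)/((2*Z)) = (1/3 + Z)*(1/(2*Z)) = (1/3 + Z)/(2*Z))
160*Y(R) = 160*((1 + 3*(-1 + I*sqrt(10)))/(6*(-1 + I*sqrt(10)))) = 160*((1 + (-3 + 3*I*sqrt(10)))/(6*(-1 + I*sqrt(10)))) = 160*((-2 + 3*I*sqrt(10))/(6*(-1 + I*sqrt(10)))) = 80*(-2 + 3*I*sqrt(10))/(3*(-1 + I*sqrt(10)))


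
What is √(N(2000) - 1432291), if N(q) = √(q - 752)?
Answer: √(-1432291 + 4*√78) ≈ 1196.8*I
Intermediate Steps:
N(q) = √(-752 + q)
√(N(2000) - 1432291) = √(√(-752 + 2000) - 1432291) = √(√1248 - 1432291) = √(4*√78 - 1432291) = √(-1432291 + 4*√78)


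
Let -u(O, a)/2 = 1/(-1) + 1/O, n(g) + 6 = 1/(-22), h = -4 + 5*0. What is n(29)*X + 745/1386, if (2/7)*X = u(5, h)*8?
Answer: -1873171/6930 ≈ -270.30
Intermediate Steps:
h = -4 (h = -4 + 0 = -4)
n(g) = -133/22 (n(g) = -6 + 1/(-22) = -6 - 1/22 = -133/22)
u(O, a) = 2 - 2/O (u(O, a) = -2*(1/(-1) + 1/O) = -2*(1*(-1) + 1/O) = -2*(-1 + 1/O) = 2 - 2/O)
X = 224/5 (X = 7*((2 - 2/5)*8)/2 = 7*((2 - 2*⅕)*8)/2 = 7*((2 - ⅖)*8)/2 = 7*((8/5)*8)/2 = (7/2)*(64/5) = 224/5 ≈ 44.800)
n(29)*X + 745/1386 = -133/22*224/5 + 745/1386 = -14896/55 + 745*(1/1386) = -14896/55 + 745/1386 = -1873171/6930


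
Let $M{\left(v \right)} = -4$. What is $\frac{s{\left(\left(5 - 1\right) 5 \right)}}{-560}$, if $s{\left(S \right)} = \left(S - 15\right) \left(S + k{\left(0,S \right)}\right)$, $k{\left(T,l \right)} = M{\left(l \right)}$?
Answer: $- \frac{1}{7} \approx -0.14286$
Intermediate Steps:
$k{\left(T,l \right)} = -4$
$s{\left(S \right)} = \left(-15 + S\right) \left(-4 + S\right)$ ($s{\left(S \right)} = \left(S - 15\right) \left(S - 4\right) = \left(-15 + S\right) \left(-4 + S\right)$)
$\frac{s{\left(\left(5 - 1\right) 5 \right)}}{-560} = \frac{60 + \left(\left(5 - 1\right) 5\right)^{2} - 19 \left(5 - 1\right) 5}{-560} = \left(60 + \left(4 \cdot 5\right)^{2} - 19 \cdot 4 \cdot 5\right) \left(- \frac{1}{560}\right) = \left(60 + 20^{2} - 380\right) \left(- \frac{1}{560}\right) = \left(60 + 400 - 380\right) \left(- \frac{1}{560}\right) = 80 \left(- \frac{1}{560}\right) = - \frac{1}{7}$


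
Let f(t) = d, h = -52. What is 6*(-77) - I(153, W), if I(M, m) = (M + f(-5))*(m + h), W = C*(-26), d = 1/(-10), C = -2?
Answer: -462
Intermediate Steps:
d = -⅒ ≈ -0.10000
f(t) = -⅒
W = 52 (W = -2*(-26) = 52)
I(M, m) = (-52 + m)*(-⅒ + M) (I(M, m) = (M - ⅒)*(m - 52) = (-⅒ + M)*(-52 + m) = (-52 + m)*(-⅒ + M))
6*(-77) - I(153, W) = 6*(-77) - (26/5 - 52*153 - ⅒*52 + 153*52) = -462 - (26/5 - 7956 - 26/5 + 7956) = -462 - 1*0 = -462 + 0 = -462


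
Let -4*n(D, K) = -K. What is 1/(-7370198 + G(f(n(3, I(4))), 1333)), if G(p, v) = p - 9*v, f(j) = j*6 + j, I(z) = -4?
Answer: -1/7382202 ≈ -1.3546e-7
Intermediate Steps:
n(D, K) = K/4 (n(D, K) = -(-1)*K/4 = K/4)
f(j) = 7*j (f(j) = 6*j + j = 7*j)
1/(-7370198 + G(f(n(3, I(4))), 1333)) = 1/(-7370198 + (7*((¼)*(-4)) - 9*1333)) = 1/(-7370198 + (7*(-1) - 11997)) = 1/(-7370198 + (-7 - 11997)) = 1/(-7370198 - 12004) = 1/(-7382202) = -1/7382202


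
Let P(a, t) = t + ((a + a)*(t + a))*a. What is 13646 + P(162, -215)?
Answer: -2768433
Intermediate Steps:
P(a, t) = t + 2*a²*(a + t) (P(a, t) = t + ((2*a)*(a + t))*a = t + (2*a*(a + t))*a = t + 2*a²*(a + t))
13646 + P(162, -215) = 13646 + (-215 + 2*162³ + 2*(-215)*162²) = 13646 + (-215 + 2*4251528 + 2*(-215)*26244) = 13646 + (-215 + 8503056 - 11284920) = 13646 - 2782079 = -2768433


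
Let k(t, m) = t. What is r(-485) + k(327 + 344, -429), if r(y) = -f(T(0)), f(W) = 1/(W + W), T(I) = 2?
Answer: 2683/4 ≈ 670.75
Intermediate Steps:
f(W) = 1/(2*W)
r(y) = -1/4 (r(y) = -1/(2*2) = -1*1/4 = -1/4)
r(-485) + k(327 + 344, -429) = -1/4 + (327 + 344) = -1/4 + 671 = 2683/4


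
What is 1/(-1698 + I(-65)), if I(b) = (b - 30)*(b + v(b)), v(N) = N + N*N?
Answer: -1/390723 ≈ -2.5594e-6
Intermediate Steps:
v(N) = N + N²
I(b) = (-30 + b)*(b + b*(1 + b)) (I(b) = (b - 30)*(b + b*(1 + b)) = (-30 + b)*(b + b*(1 + b)))
1/(-1698 + I(-65)) = 1/(-1698 - 65*(-60 + (-65)² - 28*(-65))) = 1/(-1698 - 65*(-60 + 4225 + 1820)) = 1/(-1698 - 65*5985) = 1/(-1698 - 389025) = 1/(-390723) = -1/390723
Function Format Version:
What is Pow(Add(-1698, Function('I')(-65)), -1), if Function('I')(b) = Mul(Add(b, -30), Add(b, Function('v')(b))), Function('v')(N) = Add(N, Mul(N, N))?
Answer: Rational(-1, 390723) ≈ -2.5594e-6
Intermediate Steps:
Function('v')(N) = Add(N, Pow(N, 2))
Function('I')(b) = Mul(Add(-30, b), Add(b, Mul(b, Add(1, b)))) (Function('I')(b) = Mul(Add(b, -30), Add(b, Mul(b, Add(1, b)))) = Mul(Add(-30, b), Add(b, Mul(b, Add(1, b)))))
Pow(Add(-1698, Function('I')(-65)), -1) = Pow(Add(-1698, Mul(-65, Add(-60, Pow(-65, 2), Mul(-28, -65)))), -1) = Pow(Add(-1698, Mul(-65, Add(-60, 4225, 1820))), -1) = Pow(Add(-1698, Mul(-65, 5985)), -1) = Pow(Add(-1698, -389025), -1) = Pow(-390723, -1) = Rational(-1, 390723)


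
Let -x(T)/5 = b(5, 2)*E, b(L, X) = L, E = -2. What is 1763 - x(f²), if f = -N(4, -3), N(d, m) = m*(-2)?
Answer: 1713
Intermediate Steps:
N(d, m) = -2*m
f = -6 (f = -(-2)*(-3) = -1*6 = -6)
x(T) = 50 (x(T) = -25*(-2) = -5*(-10) = 50)
1763 - x(f²) = 1763 - 1*50 = 1763 - 50 = 1713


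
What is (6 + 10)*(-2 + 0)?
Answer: -32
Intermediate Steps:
(6 + 10)*(-2 + 0) = 16*(-2) = -32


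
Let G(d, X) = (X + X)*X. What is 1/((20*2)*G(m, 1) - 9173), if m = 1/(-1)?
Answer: -1/9093 ≈ -0.00010997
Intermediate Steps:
m = -1
G(d, X) = 2*X**2 (G(d, X) = (2*X)*X = 2*X**2)
1/((20*2)*G(m, 1) - 9173) = 1/((20*2)*(2*1**2) - 9173) = 1/(40*(2*1) - 9173) = 1/(40*2 - 9173) = 1/(80 - 9173) = 1/(-9093) = -1/9093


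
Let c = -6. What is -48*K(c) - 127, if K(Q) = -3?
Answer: 17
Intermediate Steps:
-48*K(c) - 127 = -48*(-3) - 127 = 144 - 127 = 17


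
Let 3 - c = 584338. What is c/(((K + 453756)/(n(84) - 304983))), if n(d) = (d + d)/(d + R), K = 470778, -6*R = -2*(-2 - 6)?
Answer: 134208309795/696254 ≈ 1.9276e+5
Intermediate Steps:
c = -584335 (c = 3 - 1*584338 = 3 - 584338 = -584335)
R = -8/3 (R = -(-1)*(-2 - 6)/3 = -(-1)*(-8)/3 = -1/6*16 = -8/3 ≈ -2.6667)
n(d) = 2*d/(-8/3 + d) (n(d) = (d + d)/(d - 8/3) = (2*d)/(-8/3 + d) = 2*d/(-8/3 + d))
c/(((K + 453756)/(n(84) - 304983))) = -584335*(6*84/(-8 + 3*84) - 304983)/(470778 + 453756) = -(-19801360145/102726 + 16361380/(51363*(-8 + 252))) = -584335/(924534/(6*84/244 - 304983)) = -584335/(924534/(6*84*(1/244) - 304983)) = -584335/(924534/(126/61 - 304983)) = -584335/(924534/(-18603837/61)) = -584335/(924534*(-61/18603837)) = -584335/(-696254/229677) = -584335*(-229677/696254) = 134208309795/696254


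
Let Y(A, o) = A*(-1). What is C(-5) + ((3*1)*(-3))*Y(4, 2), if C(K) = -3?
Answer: 33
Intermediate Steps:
Y(A, o) = -A
C(-5) + ((3*1)*(-3))*Y(4, 2) = -3 + ((3*1)*(-3))*(-1*4) = -3 + (3*(-3))*(-4) = -3 - 9*(-4) = -3 + 36 = 33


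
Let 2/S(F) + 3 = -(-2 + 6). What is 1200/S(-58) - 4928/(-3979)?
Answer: -16706872/3979 ≈ -4198.8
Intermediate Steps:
S(F) = -2/7 (S(F) = 2/(-3 - (-2 + 6)) = 2/(-3 - 1*4) = 2/(-3 - 4) = 2/(-7) = 2*(-⅐) = -2/7)
1200/S(-58) - 4928/(-3979) = 1200/(-2/7) - 4928/(-3979) = 1200*(-7/2) - 4928*(-1/3979) = -4200 + 4928/3979 = -16706872/3979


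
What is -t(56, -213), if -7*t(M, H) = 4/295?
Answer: 4/2065 ≈ 0.0019370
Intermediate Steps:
t(M, H) = -4/2065 (t(M, H) = -4/(7*295) = -⅐*4/295 = -4/2065)
-t(56, -213) = -1*(-4/2065) = 4/2065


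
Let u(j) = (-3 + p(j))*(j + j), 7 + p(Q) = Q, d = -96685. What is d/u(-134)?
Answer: -96685/38592 ≈ -2.5053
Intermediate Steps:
p(Q) = -7 + Q
u(j) = 2*j*(-10 + j) (u(j) = (-3 + (-7 + j))*(j + j) = (-10 + j)*(2*j) = 2*j*(-10 + j))
d/u(-134) = -96685*(-1/(268*(-10 - 134))) = -96685/(2*(-134)*(-144)) = -96685/38592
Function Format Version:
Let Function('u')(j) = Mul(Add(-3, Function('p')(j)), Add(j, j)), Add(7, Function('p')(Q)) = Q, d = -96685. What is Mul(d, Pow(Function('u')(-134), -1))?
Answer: Rational(-96685, 38592) ≈ -2.5053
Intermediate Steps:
Function('p')(Q) = Add(-7, Q)
Function('u')(j) = Mul(2, j, Add(-10, j)) (Function('u')(j) = Mul(Add(-3, Add(-7, j)), Add(j, j)) = Mul(Add(-10, j), Mul(2, j)) = Mul(2, j, Add(-10, j)))
Mul(d, Pow(Function('u')(-134), -1)) = Mul(-96685, Pow(Mul(2, -134, Add(-10, -134)), -1)) = Mul(-96685, Pow(Mul(2, -134, -144), -1)) = Mul(-96685, Pow(38592, -1)) = Mul(-96685, Rational(1, 38592)) = Rational(-96685, 38592)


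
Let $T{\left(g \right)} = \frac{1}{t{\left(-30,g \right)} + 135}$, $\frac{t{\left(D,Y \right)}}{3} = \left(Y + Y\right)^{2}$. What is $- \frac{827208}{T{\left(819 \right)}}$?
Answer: $-6658418056536$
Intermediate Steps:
$t{\left(D,Y \right)} = 12 Y^{2}$ ($t{\left(D,Y \right)} = 3 \left(Y + Y\right)^{2} = 3 \left(2 Y\right)^{2} = 3 \cdot 4 Y^{2} = 12 Y^{2}$)
$T{\left(g \right)} = \frac{1}{135 + 12 g^{2}}$ ($T{\left(g \right)} = \frac{1}{12 g^{2} + 135} = \frac{1}{135 + 12 g^{2}}$)
$- \frac{827208}{T{\left(819 \right)}} = - \frac{827208}{\frac{1}{3} \frac{1}{45 + 4 \cdot 819^{2}}} = - \frac{827208}{\frac{1}{3} \frac{1}{45 + 4 \cdot 670761}} = - \frac{827208}{\frac{1}{3} \frac{1}{45 + 2683044}} = - \frac{827208}{\frac{1}{3} \cdot \frac{1}{2683089}} = - 827208 \frac{1}{\frac{1}{8049267}} = \left(-827208\right) 8049267 = -6658418056536$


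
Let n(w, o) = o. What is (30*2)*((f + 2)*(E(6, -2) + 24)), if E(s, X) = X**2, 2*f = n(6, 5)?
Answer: 7560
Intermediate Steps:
f = 5/2 (f = (1/2)*5 = 5/2 ≈ 2.5000)
(30*2)*((f + 2)*(E(6, -2) + 24)) = (30*2)*((5/2 + 2)*((-2)**2 + 24)) = 60*(9*(4 + 24)/2) = 60*((9/2)*28) = 60*126 = 7560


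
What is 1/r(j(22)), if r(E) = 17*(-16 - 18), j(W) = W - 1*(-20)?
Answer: -1/578 ≈ -0.0017301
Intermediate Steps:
j(W) = 20 + W (j(W) = W + 20 = 20 + W)
r(E) = -578 (r(E) = 17*(-34) = -578)
1/r(j(22)) = 1/(-578) = -1/578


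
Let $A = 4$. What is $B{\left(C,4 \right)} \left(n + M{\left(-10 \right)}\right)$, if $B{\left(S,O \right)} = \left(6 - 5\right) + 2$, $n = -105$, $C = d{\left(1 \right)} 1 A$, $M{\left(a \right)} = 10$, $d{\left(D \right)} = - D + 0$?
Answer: $-285$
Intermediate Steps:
$d{\left(D \right)} = - D$
$C = -4$ ($C = \left(-1\right) 1 \cdot 1 \cdot 4 = \left(-1\right) 1 \cdot 4 = \left(-1\right) 4 = -4$)
$B{\left(S,O \right)} = 3$ ($B{\left(S,O \right)} = 1 + 2 = 3$)
$B{\left(C,4 \right)} \left(n + M{\left(-10 \right)}\right) = 3 \left(-105 + 10\right) = 3 \left(-95\right) = -285$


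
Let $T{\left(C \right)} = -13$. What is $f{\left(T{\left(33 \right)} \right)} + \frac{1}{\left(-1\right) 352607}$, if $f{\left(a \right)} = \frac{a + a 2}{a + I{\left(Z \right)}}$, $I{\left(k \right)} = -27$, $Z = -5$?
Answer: $\frac{13751633}{14104280} \approx 0.975$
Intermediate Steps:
$f{\left(a \right)} = \frac{3 a}{-27 + a}$ ($f{\left(a \right)} = \frac{a + a 2}{a - 27} = \frac{a + 2 a}{-27 + a} = \frac{3 a}{-27 + a}$)
$f{\left(T{\left(33 \right)} \right)} + \frac{1}{\left(-1\right) 352607} = 3 \left(-13\right) \frac{1}{-27 - 13} + \frac{1}{\left(-1\right) 352607} = 3 \left(-13\right) \frac{1}{-40} + \frac{1}{-352607} = 3 \left(-13\right) \left(- \frac{1}{40}\right) - \frac{1}{352607} = \frac{39}{40} - \frac{1}{352607} = \frac{13751633}{14104280}$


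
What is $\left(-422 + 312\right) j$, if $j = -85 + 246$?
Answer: $-17710$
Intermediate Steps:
$j = 161$
$\left(-422 + 312\right) j = \left(-422 + 312\right) 161 = \left(-110\right) 161 = -17710$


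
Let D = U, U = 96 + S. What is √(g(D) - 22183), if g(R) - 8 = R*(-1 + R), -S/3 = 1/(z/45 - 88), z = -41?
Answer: I*√208881269045/4001 ≈ 114.23*I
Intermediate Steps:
S = 135/4001 (S = -3/(-41/45 - 88) = -3/(-4001/45) = -3*(-45/4001) = 135/4001 ≈ 0.033742)
U = 384231/4001 (U = 96 + 135/4001 = 384231/4001 ≈ 96.034)
D = 384231/4001 ≈ 96.034
g(R) = 8 + R*(-1 + R)
√(g(D) - 22183) = √((8 + (384231/4001)² - 1*384231/4001) - 22183) = √((8 + 147633461361/16008001 - 384231/4001) - 22183) = √(146224217138/16008001 - 22183) = √(-208881269045/16008001) = I*√208881269045/4001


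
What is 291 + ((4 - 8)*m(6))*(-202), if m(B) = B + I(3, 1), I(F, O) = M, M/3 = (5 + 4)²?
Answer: 201483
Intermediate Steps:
M = 243 (M = 3*(5 + 4)² = 3*9² = 3*81 = 243)
I(F, O) = 243
m(B) = 243 + B (m(B) = B + 243 = 243 + B)
291 + ((4 - 8)*m(6))*(-202) = 291 + ((4 - 8)*(243 + 6))*(-202) = 291 - 4*249*(-202) = 291 - 996*(-202) = 291 + 201192 = 201483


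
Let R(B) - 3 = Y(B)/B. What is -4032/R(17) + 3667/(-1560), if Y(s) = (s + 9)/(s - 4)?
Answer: -107122991/82680 ≈ -1295.6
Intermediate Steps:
Y(s) = (9 + s)/(-4 + s)
R(B) = 3 + (9 + B)/(B*(-4 + B)) (R(B) = 3 + ((9 + B)/(-4 + B))/B = 3 + (9 + B)/(B*(-4 + B)))
-4032/R(17) + 3667/(-1560) = -4032*17*(-4 + 17)/(9 + 17 + 3*17*(-4 + 17)) + 3667/(-1560) = -4032*221/(9 + 17 + 3*17*13) + 3667*(-1/1560) = -4032*221/(9 + 17 + 663) - 3667/1560 = -4032/((1/17)*(1/13)*689) - 3667/1560 = -4032/53/17 - 3667/1560 = -4032*17/53 - 3667/1560 = -68544/53 - 3667/1560 = -107122991/82680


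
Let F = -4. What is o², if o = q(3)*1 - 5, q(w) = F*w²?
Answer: 1681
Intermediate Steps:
q(w) = -4*w²
o = -41 (o = -4*3²*1 - 5 = -4*9*1 - 5 = -36*1 - 5 = -36 - 5 = -41)
o² = (-41)² = 1681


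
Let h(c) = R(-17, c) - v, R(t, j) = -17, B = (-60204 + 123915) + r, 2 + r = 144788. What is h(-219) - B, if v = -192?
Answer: -208322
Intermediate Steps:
r = 144786 (r = -2 + 144788 = 144786)
B = 208497 (B = (-60204 + 123915) + 144786 = 63711 + 144786 = 208497)
h(c) = 175 (h(c) = -17 - 1*(-192) = -17 + 192 = 175)
h(-219) - B = 175 - 1*208497 = 175 - 208497 = -208322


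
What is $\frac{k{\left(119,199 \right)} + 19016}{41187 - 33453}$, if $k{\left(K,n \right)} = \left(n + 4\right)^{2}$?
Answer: $\frac{20075}{2578} \approx 7.787$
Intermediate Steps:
$k{\left(K,n \right)} = \left(4 + n\right)^{2}$
$\frac{k{\left(119,199 \right)} + 19016}{41187 - 33453} = \frac{\left(4 + 199\right)^{2} + 19016}{41187 - 33453} = \frac{203^{2} + 19016}{7734} = \left(41209 + 19016\right) \frac{1}{7734} = 60225 \cdot \frac{1}{7734} = \frac{20075}{2578}$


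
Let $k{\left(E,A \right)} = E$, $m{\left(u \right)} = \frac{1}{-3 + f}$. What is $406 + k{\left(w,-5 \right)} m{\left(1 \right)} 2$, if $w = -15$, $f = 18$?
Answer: $404$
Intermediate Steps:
$m{\left(u \right)} = \frac{1}{15}$ ($m{\left(u \right)} = \frac{1}{-3 + 18} = \frac{1}{15}$)
$406 + k{\left(w,-5 \right)} m{\left(1 \right)} 2 = 406 - 15 \cdot \frac{1}{15} \cdot 2 = 406 - 2 = 404$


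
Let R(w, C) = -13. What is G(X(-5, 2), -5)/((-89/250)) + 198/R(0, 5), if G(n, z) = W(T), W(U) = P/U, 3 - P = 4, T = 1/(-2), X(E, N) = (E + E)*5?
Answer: -24122/1157 ≈ -20.849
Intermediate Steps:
X(E, N) = 10*E (X(E, N) = (2*E)*5 = 10*E)
T = -½ (T = 1*(-½) = -½ ≈ -0.50000)
P = -1 (P = 3 - 1*4 = 3 - 4 = -1)
W(U) = -1/U
G(n, z) = 2 (G(n, z) = -1/(-½) = -1*(-2) = 2)
G(X(-5, 2), -5)/((-89/250)) + 198/R(0, 5) = 2/((-89/250)) + 198/(-13) = 2/((-89*1/250)) + 198*(-1/13) = 2/(-89/250) - 198/13 = 2*(-250/89) - 198/13 = -500/89 - 198/13 = -24122/1157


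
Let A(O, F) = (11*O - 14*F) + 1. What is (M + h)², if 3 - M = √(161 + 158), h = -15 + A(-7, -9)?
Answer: (38 - √319)² ≈ 405.60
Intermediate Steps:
A(O, F) = 1 - 14*F + 11*O (A(O, F) = (-14*F + 11*O) + 1 = 1 - 14*F + 11*O)
h = 35 (h = -15 + (1 - 14*(-9) + 11*(-7)) = -15 + (1 + 126 - 77) = -15 + 50 = 35)
M = 3 - √319 (M = 3 - √(161 + 158) = 3 - √319 ≈ -14.861)
(M + h)² = ((3 - √319) + 35)² = (38 - √319)²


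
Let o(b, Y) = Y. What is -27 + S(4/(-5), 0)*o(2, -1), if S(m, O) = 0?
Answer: -27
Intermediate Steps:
-27 + S(4/(-5), 0)*o(2, -1) = -27 + 0*(-1) = -27 + 0 = -27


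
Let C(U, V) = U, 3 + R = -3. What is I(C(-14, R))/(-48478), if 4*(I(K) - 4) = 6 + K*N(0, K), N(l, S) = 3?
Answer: 5/48478 ≈ 0.00010314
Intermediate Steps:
R = -6 (R = -3 - 3 = -6)
I(K) = 11/2 + 3*K/4 (I(K) = 4 + (6 + K*3)/4 = 4 + (6 + 3*K)/4 = 4 + (3/2 + 3*K/4) = 11/2 + 3*K/4)
I(C(-14, R))/(-48478) = (11/2 + (¾)*(-14))/(-48478) = (11/2 - 21/2)*(-1/48478) = -5*(-1/48478) = 5/48478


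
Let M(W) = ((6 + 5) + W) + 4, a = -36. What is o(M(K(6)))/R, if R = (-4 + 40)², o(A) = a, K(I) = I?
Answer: -1/36 ≈ -0.027778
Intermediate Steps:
M(W) = 15 + W (M(W) = (11 + W) + 4 = 15 + W)
o(A) = -36
R = 1296 (R = 36² = 1296)
o(M(K(6)))/R = -36/1296 = -36*1/1296 = -1/36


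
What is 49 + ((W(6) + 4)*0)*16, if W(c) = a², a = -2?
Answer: 49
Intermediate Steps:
W(c) = 4 (W(c) = (-2)² = 4)
49 + ((W(6) + 4)*0)*16 = 49 + ((4 + 4)*0)*16 = 49 + (8*0)*16 = 49 + 0*16 = 49 + 0 = 49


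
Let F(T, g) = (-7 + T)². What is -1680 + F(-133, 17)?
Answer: 17920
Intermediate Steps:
-1680 + F(-133, 17) = -1680 + (-7 - 133)² = -1680 + (-140)² = -1680 + 19600 = 17920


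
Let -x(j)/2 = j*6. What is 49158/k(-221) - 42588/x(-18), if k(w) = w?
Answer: -556391/1326 ≈ -419.60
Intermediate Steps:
x(j) = -12*j (x(j) = -2*j*6 = -12*j)
49158/k(-221) - 42588/x(-18) = 49158/(-221) - 42588/((-12*(-18))) = 49158*(-1/221) - 42588/216 = -49158/221 - 42588*1/216 = -49158/221 - 1183/6 = -556391/1326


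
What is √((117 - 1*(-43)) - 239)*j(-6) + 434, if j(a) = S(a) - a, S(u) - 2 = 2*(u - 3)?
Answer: 434 - 10*I*√79 ≈ 434.0 - 88.882*I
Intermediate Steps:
S(u) = -4 + 2*u (S(u) = 2 + 2*(u - 3) = 2 + 2*(-3 + u) = 2 + (-6 + 2*u) = -4 + 2*u)
j(a) = -4 + a (j(a) = (-4 + 2*a) - a = -4 + a)
√((117 - 1*(-43)) - 239)*j(-6) + 434 = √((117 - 1*(-43)) - 239)*(-4 - 6) + 434 = √((117 + 43) - 239)*(-10) + 434 = √(160 - 239)*(-10) + 434 = √(-79)*(-10) + 434 = (I*√79)*(-10) + 434 = -10*I*√79 + 434 = 434 - 10*I*√79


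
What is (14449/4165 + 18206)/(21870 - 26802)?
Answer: -25280813/6847260 ≈ -3.6921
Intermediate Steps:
(14449/4165 + 18206)/(21870 - 26802) = (14449*(1/4165) + 18206)/(-4932) = (14449/4165 + 18206)*(-1/4932) = (75842439/4165)*(-1/4932) = -25280813/6847260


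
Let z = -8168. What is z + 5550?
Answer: -2618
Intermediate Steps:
z + 5550 = -8168 + 5550 = -2618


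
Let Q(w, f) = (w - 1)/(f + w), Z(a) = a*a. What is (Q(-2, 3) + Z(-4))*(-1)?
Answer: -13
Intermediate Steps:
Z(a) = a²
Q(w, f) = (-1 + w)/(f + w)
(Q(-2, 3) + Z(-4))*(-1) = ((-1 - 2)/(3 - 2) + (-4)²)*(-1) = (-3/1 + 16)*(-1) = (1*(-3) + 16)*(-1) = (-3 + 16)*(-1) = 13*(-1) = -13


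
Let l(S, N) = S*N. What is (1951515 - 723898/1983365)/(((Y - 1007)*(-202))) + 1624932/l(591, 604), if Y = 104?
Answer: 164126398479382609/10761800533623930 ≈ 15.251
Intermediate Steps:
l(S, N) = N*S
(1951515 - 723898/1983365)/(((Y - 1007)*(-202))) + 1624932/l(591, 604) = (1951515 - 723898/1983365)/(((104 - 1007)*(-202))) + 1624932/((604*591)) = (1951515 - 723898/1983365)/((-903*(-202))) + 1624932/356964 = (1951515 - 1*723898/1983365)/182406 + 1624932*(1/356964) = (1951515 - 723898/1983365)*(1/182406) + 135411/29747 = (3870565824077/1983365)*(1/182406) + 135411/29747 = 3870565824077/361777676190 + 135411/29747 = 164126398479382609/10761800533623930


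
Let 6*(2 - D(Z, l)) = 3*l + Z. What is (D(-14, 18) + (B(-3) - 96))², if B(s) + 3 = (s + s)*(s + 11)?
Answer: 207025/9 ≈ 23003.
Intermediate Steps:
B(s) = -3 + 2*s*(11 + s) (B(s) = -3 + (s + s)*(s + 11) = -3 + (2*s)*(11 + s) = -3 + 2*s*(11 + s))
D(Z, l) = 2 - l/2 - Z/6 (D(Z, l) = 2 - (3*l + Z)/6 = 2 - (Z + 3*l)/6 = 2 + (-l/2 - Z/6) = 2 - l/2 - Z/6)
(D(-14, 18) + (B(-3) - 96))² = ((2 - ½*18 - ⅙*(-14)) + ((-3 + 2*(-3)² + 22*(-3)) - 96))² = ((2 - 9 + 7/3) + ((-3 + 2*9 - 66) - 96))² = (-14/3 + ((-3 + 18 - 66) - 96))² = (-14/3 + (-51 - 96))² = (-14/3 - 147)² = (-455/3)² = 207025/9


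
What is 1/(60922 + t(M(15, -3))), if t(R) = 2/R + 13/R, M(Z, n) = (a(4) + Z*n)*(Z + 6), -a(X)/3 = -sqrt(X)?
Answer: 273/16631701 ≈ 1.6414e-5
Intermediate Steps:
a(X) = 3*sqrt(X) (a(X) = -(-3)*sqrt(X) = 3*sqrt(X))
M(Z, n) = (6 + Z)*(6 + Z*n) (M(Z, n) = (3*sqrt(4) + Z*n)*(Z + 6) = (3*2 + Z*n)*(6 + Z) = (6 + Z*n)*(6 + Z) = (6 + Z)*(6 + Z*n))
t(R) = 15/R
1/(60922 + t(M(15, -3))) = 1/(60922 + 15/(36 + 6*15 - 3*15**2 + 6*15*(-3))) = 1/(60922 + 15/(36 + 90 - 3*225 - 270)) = 1/(60922 + 15/(36 + 90 - 675 - 270)) = 1/(60922 + 15/(-819)) = 1/(60922 + 15*(-1/819)) = 1/(60922 - 5/273) = 1/(16631701/273) = 273/16631701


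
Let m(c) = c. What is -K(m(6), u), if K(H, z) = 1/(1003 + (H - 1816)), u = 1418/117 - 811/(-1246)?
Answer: 1/807 ≈ 0.0012392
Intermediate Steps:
u = 1861715/145782 (u = 1418*(1/117) - 811*(-1/1246) = 1418/117 + 811/1246 = 1861715/145782 ≈ 12.771)
K(H, z) = 1/(-813 + H) (K(H, z) = 1/(1003 + (-1816 + H)) = 1/(-813 + H))
-K(m(6), u) = -1/(-813 + 6) = -1/(-807) = -1*(-1/807) = 1/807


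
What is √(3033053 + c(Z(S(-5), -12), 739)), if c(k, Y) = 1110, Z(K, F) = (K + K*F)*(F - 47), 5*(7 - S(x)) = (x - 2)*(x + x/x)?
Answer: √3034163 ≈ 1741.9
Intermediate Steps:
S(x) = 7 - (1 + x)*(-2 + x)/5 (S(x) = 7 - (x - 2)*(x + x/x)/5 = 7 - (-2 + x)*(x + 1)/5 = 7 - (-2 + x)*(1 + x)/5 = 7 - (1 + x)*(-2 + x)/5)
Z(K, F) = (-47 + F)*(K + F*K) (Z(K, F) = (K + F*K)*(-47 + F) = (-47 + F)*(K + F*K))
√(3033053 + c(Z(S(-5), -12), 739)) = √(3033053 + 1110) = √3034163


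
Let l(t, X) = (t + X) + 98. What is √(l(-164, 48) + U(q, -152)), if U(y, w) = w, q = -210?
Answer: I*√170 ≈ 13.038*I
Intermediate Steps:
l(t, X) = 98 + X + t (l(t, X) = (X + t) + 98 = 98 + X + t)
√(l(-164, 48) + U(q, -152)) = √((98 + 48 - 164) - 152) = √(-18 - 152) = √(-170) = I*√170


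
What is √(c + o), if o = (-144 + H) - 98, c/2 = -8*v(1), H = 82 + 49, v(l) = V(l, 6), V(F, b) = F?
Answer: I*√127 ≈ 11.269*I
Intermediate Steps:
v(l) = l
H = 131
c = -16 (c = 2*(-8*1) = 2*(-8) = -16)
o = -111 (o = (-144 + 131) - 98 = -13 - 98 = -111)
√(c + o) = √(-16 - 111) = √(-127) = I*√127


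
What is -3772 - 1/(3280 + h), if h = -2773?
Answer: -1912405/507 ≈ -3772.0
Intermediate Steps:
-3772 - 1/(3280 + h) = -3772 - 1/(3280 - 2773) = -3772 - 1/507 = -1912405/507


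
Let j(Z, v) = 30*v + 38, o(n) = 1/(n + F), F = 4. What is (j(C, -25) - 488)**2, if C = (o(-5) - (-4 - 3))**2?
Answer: 1440000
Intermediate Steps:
o(n) = 1/(4 + n) (o(n) = 1/(n + 4) = 1/(4 + n))
C = 36 (C = (1/(4 - 5) - (-4 - 3))**2 = (1/(-1) - 1*(-7))**2 = (-1 + 7)**2 = 6**2 = 36)
j(Z, v) = 38 + 30*v
(j(C, -25) - 488)**2 = ((38 + 30*(-25)) - 488)**2 = ((38 - 750) - 488)**2 = (-712 - 488)**2 = (-1200)**2 = 1440000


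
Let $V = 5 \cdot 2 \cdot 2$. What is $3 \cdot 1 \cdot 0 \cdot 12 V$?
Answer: $0$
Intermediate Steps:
$V = 20$ ($V = 10 \cdot 2 = 20$)
$3 \cdot 1 \cdot 0 \cdot 12 V = 3 \cdot 1 \cdot 0 \cdot 12 \cdot 20 = 3 \cdot 0 \cdot 12 \cdot 20 = 0 \cdot 12 \cdot 20 = 0 \cdot 20 = 0$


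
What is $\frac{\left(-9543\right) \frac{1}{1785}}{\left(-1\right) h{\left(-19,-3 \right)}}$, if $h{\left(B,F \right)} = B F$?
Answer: $\frac{3181}{33915} \approx 0.093793$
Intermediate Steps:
$\frac{\left(-9543\right) \frac{1}{1785}}{\left(-1\right) h{\left(-19,-3 \right)}} = \frac{\left(-9543\right) \frac{1}{1785}}{\left(-1\right) \left(\left(-19\right) \left(-3\right)\right)} = \frac{\left(-9543\right) \frac{1}{1785}}{\left(-1\right) 57} = - \frac{3181}{595 \left(-57\right)} = \left(- \frac{3181}{595}\right) \left(- \frac{1}{57}\right) = \frac{3181}{33915}$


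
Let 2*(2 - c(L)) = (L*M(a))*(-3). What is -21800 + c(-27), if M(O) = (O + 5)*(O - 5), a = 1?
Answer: -20826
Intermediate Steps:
M(O) = (-5 + O)*(5 + O) (M(O) = (5 + O)*(-5 + O) = (-5 + O)*(5 + O))
c(L) = 2 - 36*L (c(L) = 2 - L*(-25 + 1²)*(-3)/2 = 2 - L*(-25 + 1)*(-3)/2 = 2 - L*(-24)*(-3)/2 = 2 - (-24*L)*(-3)/2 = 2 - 36*L)
-21800 + c(-27) = -21800 + (2 - 36*(-27)) = -21800 + (2 + 972) = -21800 + 974 = -20826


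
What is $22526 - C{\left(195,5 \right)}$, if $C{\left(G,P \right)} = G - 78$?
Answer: $22409$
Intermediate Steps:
$C{\left(G,P \right)} = -78 + G$
$22526 - C{\left(195,5 \right)} = 22526 - \left(-78 + 195\right) = 22526 - 117 = 22409$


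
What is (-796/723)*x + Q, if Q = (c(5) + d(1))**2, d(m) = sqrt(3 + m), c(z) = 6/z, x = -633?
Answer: 4260596/6025 ≈ 707.15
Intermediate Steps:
Q = 256/25 (Q = (6/5 + sqrt(3 + 1))**2 = (6*(1/5) + sqrt(4))**2 = (6/5 + 2)**2 = (16/5)**2 = 256/25 ≈ 10.240)
(-796/723)*x + Q = -796/723*(-633) + 256/25 = 167956/241 + 256/25 = 4260596/6025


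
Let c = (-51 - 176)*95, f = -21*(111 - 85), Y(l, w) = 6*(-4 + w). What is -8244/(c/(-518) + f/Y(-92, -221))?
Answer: -960838200/4899263 ≈ -196.12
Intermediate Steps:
Y(l, w) = -24 + 6*w
f = -546 (f = -21*26 = -546)
c = -21565 (c = -227*95 = -21565)
-8244/(c/(-518) + f/Y(-92, -221)) = -8244/(-21565/(-518) - 546/(-24 + 6*(-221))) = -8244/(-21565*(-1/518) - 546/(-24 - 1326)) = -8244/(21565/518 - 546/(-1350)) = -8244/(21565/518 - 546*(-1/1350)) = -8244/(21565/518 + 91/225) = -8244/4899263/116550 = -8244*116550/4899263 = -960838200/4899263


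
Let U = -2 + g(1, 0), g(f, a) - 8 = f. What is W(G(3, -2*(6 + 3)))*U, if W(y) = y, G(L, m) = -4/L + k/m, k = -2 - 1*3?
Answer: -133/18 ≈ -7.3889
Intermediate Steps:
k = -5 (k = -2 - 3 = -5)
g(f, a) = 8 + f
G(L, m) = -5/m - 4/L (G(L, m) = -4/L - 5/m = -5/m - 4/L)
U = 7 (U = -2 + (8 + 1) = -2 + 9 = 7)
W(G(3, -2*(6 + 3)))*U = (-5*(-1/(2*(6 + 3))) - 4/3)*7 = (-5/((-2*9)) - 4*⅓)*7 = (-5/(-18) - 4/3)*7 = (-5*(-1/18) - 4/3)*7 = (5/18 - 4/3)*7 = -19/18*7 = -133/18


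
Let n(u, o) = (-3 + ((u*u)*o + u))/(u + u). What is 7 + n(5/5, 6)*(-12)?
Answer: -17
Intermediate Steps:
n(u, o) = (-3 + u + o*u**2)/(2*u) (n(u, o) = (-3 + (u**2*o + u))/((2*u)) = (-3 + (o*u**2 + u))*(1/(2*u)) = (-3 + (u + o*u**2))*(1/(2*u)) = (-3 + u + o*u**2)*(1/(2*u)) = (-3 + u + o*u**2)/(2*u))
7 + n(5/5, 6)*(-12) = 7 + ((-3 + (5/5)*(1 + 6*(5/5)))/(2*((5/5))))*(-12) = 7 + ((-3 + (5*(1/5))*(1 + 6*(5*(1/5))))/(2*((5*(1/5)))))*(-12) = 7 + ((1/2)*(-3 + 1*(1 + 6*1))/1)*(-12) = 7 + ((1/2)*1*(-3 + 1*(1 + 6)))*(-12) = 7 + ((1/2)*1*(-3 + 1*7))*(-12) = 7 + ((1/2)*1*(-3 + 7))*(-12) = 7 + ((1/2)*1*4)*(-12) = 7 + 2*(-12) = 7 - 24 = -17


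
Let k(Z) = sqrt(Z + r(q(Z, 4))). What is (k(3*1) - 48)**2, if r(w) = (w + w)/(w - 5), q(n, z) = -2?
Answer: 16153/7 - 480*sqrt(7)/7 ≈ 2126.1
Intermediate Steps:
r(w) = 2*w/(-5 + w) (r(w) = (2*w)/(-5 + w) = 2*w/(-5 + w))
k(Z) = sqrt(4/7 + Z) (k(Z) = sqrt(Z + 2*(-2)/(-5 - 2)) = sqrt(Z + 2*(-2)/(-7)) = sqrt(Z + 2*(-2)*(-1/7)) = sqrt(Z + 4/7) = sqrt(4/7 + Z))
(k(3*1) - 48)**2 = (sqrt(28 + 49*(3*1))/7 - 48)**2 = (sqrt(28 + 49*3)/7 - 48)**2 = (sqrt(28 + 147)/7 - 48)**2 = (sqrt(175)/7 - 48)**2 = ((5*sqrt(7))/7 - 48)**2 = (5*sqrt(7)/7 - 48)**2 = (-48 + 5*sqrt(7)/7)**2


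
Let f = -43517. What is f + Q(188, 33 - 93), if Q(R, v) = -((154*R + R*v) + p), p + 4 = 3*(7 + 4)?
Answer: -61218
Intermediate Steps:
p = 29 (p = -4 + 3*(7 + 4) = -4 + 3*11 = -4 + 33 = 29)
Q(R, v) = -29 - 154*R - R*v (Q(R, v) = -((154*R + R*v) + 29) = -(29 + 154*R + R*v) = -29 - 154*R - R*v)
f + Q(188, 33 - 93) = -43517 + (-29 - 154*188 - 1*188*(33 - 93)) = -43517 + (-29 - 28952 - 1*188*(-60)) = -43517 + (-29 - 28952 + 11280) = -43517 - 17701 = -61218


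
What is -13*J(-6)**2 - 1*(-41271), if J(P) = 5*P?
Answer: 29571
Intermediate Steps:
-13*J(-6)**2 - 1*(-41271) = -13*(5*(-6))**2 - 1*(-41271) = -13*(-30)**2 + 41271 = -13*900 + 41271 = -11700 + 41271 = 29571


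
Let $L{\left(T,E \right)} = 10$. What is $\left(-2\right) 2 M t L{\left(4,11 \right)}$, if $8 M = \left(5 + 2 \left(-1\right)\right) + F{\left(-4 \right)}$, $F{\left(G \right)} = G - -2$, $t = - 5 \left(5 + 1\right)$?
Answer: $150$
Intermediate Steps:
$t = -30$ ($t = \left(-5\right) 6 = -30$)
$F{\left(G \right)} = 2 + G$ ($F{\left(G \right)} = G + 2 = 2 + G$)
$M = \frac{1}{8}$ ($M = \frac{\left(5 + 2 \left(-1\right)\right) + \left(2 - 4\right)}{8} = \frac{\left(5 - 2\right) - 2}{8} = \frac{3 - 2}{8} = \frac{1}{8} \cdot 1 = \frac{1}{8} \approx 0.125$)
$\left(-2\right) 2 M t L{\left(4,11 \right)} = \left(-2\right) 2 \cdot \frac{1}{8} \left(-30\right) 10 = \left(-4\right) \frac{1}{8} \left(-30\right) 10 = \left(- \frac{1}{2}\right) \left(-30\right) 10 = 15 \cdot 10 = 150$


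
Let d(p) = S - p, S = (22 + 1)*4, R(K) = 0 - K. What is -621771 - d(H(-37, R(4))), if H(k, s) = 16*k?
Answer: -622455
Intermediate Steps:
R(K) = -K
S = 92 (S = 23*4 = 92)
d(p) = 92 - p
-621771 - d(H(-37, R(4))) = -621771 - (92 - 16*(-37)) = -621771 - (92 - 1*(-592)) = -621771 - (92 + 592) = -621771 - 1*684 = -621771 - 684 = -622455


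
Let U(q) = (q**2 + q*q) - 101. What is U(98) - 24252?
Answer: -5145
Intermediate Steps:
U(q) = -101 + 2*q**2 (U(q) = (q**2 + q**2) - 101 = 2*q**2 - 101 = -101 + 2*q**2)
U(98) - 24252 = (-101 + 2*98**2) - 24252 = (-101 + 2*9604) - 24252 = (-101 + 19208) - 24252 = 19107 - 24252 = -5145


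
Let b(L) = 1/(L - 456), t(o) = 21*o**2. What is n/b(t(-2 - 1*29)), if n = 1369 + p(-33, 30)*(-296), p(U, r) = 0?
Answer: 27003525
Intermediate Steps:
b(L) = 1/(-456 + L)
n = 1369 (n = 1369 + 0*(-296) = 1369 + 0 = 1369)
n/b(t(-2 - 1*29)) = 1369/(1/(-456 + 21*(-2 - 1*29)**2)) = 1369/(1/(-456 + 21*(-2 - 29)**2)) = 1369/(1/(-456 + 21*(-31)**2)) = 1369/(1/(-456 + 21*961)) = 1369/(1/(-456 + 20181)) = 1369/(1/19725) = 1369*19725 = 27003525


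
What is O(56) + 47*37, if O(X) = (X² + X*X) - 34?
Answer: 7977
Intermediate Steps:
O(X) = -34 + 2*X² (O(X) = (X² + X²) - 34 = 2*X² - 34 = -34 + 2*X²)
O(56) + 47*37 = (-34 + 2*56²) + 47*37 = (-34 + 2*3136) + 1739 = (-34 + 6272) + 1739 = 6238 + 1739 = 7977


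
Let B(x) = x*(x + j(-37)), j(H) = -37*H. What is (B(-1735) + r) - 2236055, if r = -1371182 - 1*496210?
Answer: -3468437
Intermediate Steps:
r = -1867392 (r = -1371182 - 496210 = -1867392)
B(x) = x*(1369 + x) (B(x) = x*(x - 37*(-37)) = x*(x + 1369) = x*(1369 + x))
(B(-1735) + r) - 2236055 = (-1735*(1369 - 1735) - 1867392) - 2236055 = (-1735*(-366) - 1867392) - 2236055 = (635010 - 1867392) - 2236055 = -1232382 - 2236055 = -3468437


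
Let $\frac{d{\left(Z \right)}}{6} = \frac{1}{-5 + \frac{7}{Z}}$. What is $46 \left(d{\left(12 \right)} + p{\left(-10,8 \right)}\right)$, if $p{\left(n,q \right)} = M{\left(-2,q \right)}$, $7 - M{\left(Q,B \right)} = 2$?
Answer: $\frac{8878}{53} \approx 167.51$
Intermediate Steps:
$M{\left(Q,B \right)} = 5$ ($M{\left(Q,B \right)} = 7 - 2 = 5$)
$d{\left(Z \right)} = \frac{6}{-5 + \frac{7}{Z}}$
$p{\left(n,q \right)} = 5$
$46 \left(d{\left(12 \right)} + p{\left(-10,8 \right)}\right) = 46 \left(\left(-6\right) 12 \frac{1}{-7 + 5 \cdot 12} + 5\right) = 46 \left(\left(-6\right) 12 \frac{1}{-7 + 60} + 5\right) = 46 \left(\left(-6\right) 12 \cdot \frac{1}{53} + 5\right) = 46 \left(- \frac{72}{53} + 5\right) = 46 \cdot \frac{193}{53} = \frac{8878}{53}$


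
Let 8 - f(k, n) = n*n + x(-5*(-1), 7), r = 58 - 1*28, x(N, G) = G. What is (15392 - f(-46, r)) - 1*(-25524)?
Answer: 41815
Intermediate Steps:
r = 30 (r = 58 - 28 = 30)
f(k, n) = 1 - n**2 (f(k, n) = 8 - (n*n + 7) = 8 - (n**2 + 7) = 8 - (7 + n**2) = 8 + (-7 - n**2) = 1 - n**2)
(15392 - f(-46, r)) - 1*(-25524) = (15392 - (1 - 1*30**2)) - 1*(-25524) = (15392 - (1 - 1*900)) + 25524 = (15392 - (1 - 900)) + 25524 = (15392 - 1*(-899)) + 25524 = (15392 + 899) + 25524 = 16291 + 25524 = 41815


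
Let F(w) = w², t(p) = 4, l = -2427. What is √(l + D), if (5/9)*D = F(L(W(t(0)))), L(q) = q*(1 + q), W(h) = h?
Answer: I*√1707 ≈ 41.316*I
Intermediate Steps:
D = 720 (D = 9*(4*(1 + 4))²/5 = 9*(4*5)²/5 = (9/5)*20² = (9/5)*400 = 720)
√(l + D) = √(-2427 + 720) = √(-1707) = I*√1707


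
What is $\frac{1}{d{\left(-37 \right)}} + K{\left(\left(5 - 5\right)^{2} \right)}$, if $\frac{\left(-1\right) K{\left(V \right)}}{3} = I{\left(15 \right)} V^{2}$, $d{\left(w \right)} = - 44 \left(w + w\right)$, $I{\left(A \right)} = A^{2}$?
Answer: $\frac{1}{3256} \approx 0.00030713$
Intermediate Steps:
$d{\left(w \right)} = - 88 w$ ($d{\left(w \right)} = - 44 \cdot 2 w = - 88 w$)
$K{\left(V \right)} = - 675 V^{2}$ ($K{\left(V \right)} = - 3 \cdot 15^{2} V^{2} = - 3 \cdot 225 V^{2} = - 675 V^{2}$)
$\frac{1}{d{\left(-37 \right)}} + K{\left(\left(5 - 5\right)^{2} \right)} = \frac{1}{\left(-88\right) \left(-37\right)} - 675 \left(\left(5 - 5\right)^{2}\right)^{2} = \frac{1}{3256} - 675 \left(0^{2}\right)^{2} = \frac{1}{3256} - 675 \cdot 0^{2} = \frac{1}{3256} - 0 = \frac{1}{3256} + 0 = \frac{1}{3256}$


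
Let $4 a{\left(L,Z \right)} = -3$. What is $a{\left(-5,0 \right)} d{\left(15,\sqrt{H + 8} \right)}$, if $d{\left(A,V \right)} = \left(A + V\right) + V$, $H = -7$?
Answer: $- \frac{51}{4} \approx -12.75$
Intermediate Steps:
$a{\left(L,Z \right)} = - \frac{3}{4}$ ($a{\left(L,Z \right)} = \frac{1}{4} \left(-3\right) = - \frac{3}{4}$)
$d{\left(A,V \right)} = A + 2 V$
$a{\left(-5,0 \right)} d{\left(15,\sqrt{H + 8} \right)} = - \frac{3 \left(15 + 2 \sqrt{-7 + 8}\right)}{4} = - \frac{3 \left(15 + 2 \sqrt{1}\right)}{4} = - \frac{3 \left(15 + 2 \cdot 1\right)}{4} = - \frac{3 \left(15 + 2\right)}{4} = \left(- \frac{3}{4}\right) 17 = - \frac{51}{4}$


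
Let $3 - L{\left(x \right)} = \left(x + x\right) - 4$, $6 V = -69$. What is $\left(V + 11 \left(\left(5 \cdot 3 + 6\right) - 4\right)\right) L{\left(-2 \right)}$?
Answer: $\frac{3861}{2} \approx 1930.5$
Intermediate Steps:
$V = - \frac{23}{2}$ ($V = \frac{1}{6} \left(-69\right) = - \frac{23}{2} \approx -11.5$)
$L{\left(x \right)} = 7 - 2 x$ ($L{\left(x \right)} = 3 - \left(\left(x + x\right) - 4\right) = 3 - \left(2 x - 4\right) = 3 - \left(-4 + 2 x\right) = 7 - 2 x$)
$\left(V + 11 \left(\left(5 \cdot 3 + 6\right) - 4\right)\right) L{\left(-2 \right)} = \left(- \frac{23}{2} + 11 \left(\left(5 \cdot 3 + 6\right) - 4\right)\right) \left(7 - -4\right) = \left(- \frac{23}{2} + 11 \left(\left(15 + 6\right) - 4\right)\right) \left(7 + 4\right) = \left(- \frac{23}{2} + 11 \left(21 - 4\right)\right) 11 = \left(- \frac{23}{2} + 11 \cdot 17\right) 11 = \left(- \frac{23}{2} + 187\right) 11 = \frac{351}{2} \cdot 11 = \frac{3861}{2}$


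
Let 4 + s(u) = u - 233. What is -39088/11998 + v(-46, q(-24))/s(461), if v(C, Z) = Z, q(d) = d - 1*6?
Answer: -325559/95984 ≈ -3.3918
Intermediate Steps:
q(d) = -6 + d (q(d) = d - 6 = -6 + d)
s(u) = -237 + u (s(u) = -4 + (u - 233) = -4 + (-233 + u) = -237 + u)
-39088/11998 + v(-46, q(-24))/s(461) = -39088/11998 + (-6 - 24)/(-237 + 461) = -39088*1/11998 - 30/224 = -2792/857 - 30*1/224 = -2792/857 - 15/112 = -325559/95984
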